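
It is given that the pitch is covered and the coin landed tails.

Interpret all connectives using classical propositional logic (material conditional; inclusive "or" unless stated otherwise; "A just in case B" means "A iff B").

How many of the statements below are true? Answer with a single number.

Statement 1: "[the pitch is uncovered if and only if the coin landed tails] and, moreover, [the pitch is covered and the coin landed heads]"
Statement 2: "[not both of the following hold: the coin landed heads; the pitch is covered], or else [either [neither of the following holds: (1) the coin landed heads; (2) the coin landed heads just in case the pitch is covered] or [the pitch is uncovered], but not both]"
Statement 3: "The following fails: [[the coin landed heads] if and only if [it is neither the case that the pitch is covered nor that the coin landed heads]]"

1

Let M = "the pitch is covered" (T), L = "the coin landed heads" (F).

Statement 1: Formalization: (¬M ↔ ¬L) ∧ (M ∧ L)

¬M = ¬T = F
¬L = ¬F = T
¬M ↔ ¬L = F ↔ T = F
M ∧ L = T ∧ F = F
(¬M ↔ ¬L) ∧ (M ∧ L) = F ∧ F = F
Hence Statement 1 is false.

Statement 2: In symbols: (L ↑ M) ∨ ((L ↓ (L ↔ M)) ⊕ ¬M)

L ↑ M = F ↑ T = T
L ↔ M = F ↔ T = F
L ↓ (L ↔ M) = F ↓ F = T
¬M = ¬T = F
(L ↓ (L ↔ M)) ⊕ ¬M = T ⊕ F = T
(L ↑ M) ∨ ((L ↓ (L ↔ M)) ⊕ ¬M) = T ∨ T = T
So Statement 2 is true.

Statement 3: This is ¬(L ↔ (M ↓ L)).

M ↓ L = T ↓ F = F
L ↔ (M ↓ L) = F ↔ F = T
¬(L ↔ (M ↓ L)) = ¬T = F
So Statement 3 is false.

Count: 1.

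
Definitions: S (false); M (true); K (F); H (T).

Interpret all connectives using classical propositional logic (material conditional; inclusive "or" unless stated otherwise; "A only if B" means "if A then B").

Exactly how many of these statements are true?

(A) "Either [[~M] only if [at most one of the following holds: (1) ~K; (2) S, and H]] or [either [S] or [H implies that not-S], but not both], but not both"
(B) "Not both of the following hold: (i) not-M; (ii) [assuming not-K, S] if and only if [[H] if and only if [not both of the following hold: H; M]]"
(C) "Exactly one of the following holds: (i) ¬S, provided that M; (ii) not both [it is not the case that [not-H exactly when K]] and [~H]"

1

(A): Parsed as (not M -> (not K nand (S and H))) xor (S xor (H -> not S))

not M = not True = False
not K = not False = True
S and H = False and True = False
not K nand (S and H) = True nand False = True
not M -> (not K nand (S and H)) = False -> True = True
not S = not False = True
H -> not S = True -> True = True
S xor (H -> not S) = False xor True = True
(not M -> (not K nand (S and H))) xor (S xor (H -> not S)) = True xor True = False
So (A) is false.

(B): This is not M nand ((not K -> S) iff (H iff (H nand M))).

not M = not True = False
not K = not False = True
not K -> S = True -> False = False
H nand M = True nand True = False
H iff (H nand M) = True iff False = False
(not K -> S) iff (H iff (H nand M)) = False iff False = True
not M nand ((not K -> S) iff (H iff (H nand M))) = False nand True = True
Hence (B) is true.

(C): In symbols: (M -> not S) xor (not (not H iff K) nand not H)

not S = not False = True
M -> not S = True -> True = True
not H = not True = False
not H iff K = False iff False = True
not (not H iff K) = not True = False
not H = not True = False
not (not H iff K) nand not H = False nand False = True
(M -> not S) xor (not (not H iff K) nand not H) = True xor True = False
So (C) is false.

True statements: 1 ((B)).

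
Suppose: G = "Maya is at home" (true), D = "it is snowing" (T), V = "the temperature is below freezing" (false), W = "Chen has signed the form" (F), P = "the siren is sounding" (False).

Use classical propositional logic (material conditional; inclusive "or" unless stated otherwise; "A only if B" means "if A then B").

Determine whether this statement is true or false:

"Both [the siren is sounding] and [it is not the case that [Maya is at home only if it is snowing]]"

Formalization: P ∧ ¬(G → D)

G → D = T → T = T
¬(G → D) = ¬T = F
P ∧ ¬(G → D) = F ∧ F = F

False.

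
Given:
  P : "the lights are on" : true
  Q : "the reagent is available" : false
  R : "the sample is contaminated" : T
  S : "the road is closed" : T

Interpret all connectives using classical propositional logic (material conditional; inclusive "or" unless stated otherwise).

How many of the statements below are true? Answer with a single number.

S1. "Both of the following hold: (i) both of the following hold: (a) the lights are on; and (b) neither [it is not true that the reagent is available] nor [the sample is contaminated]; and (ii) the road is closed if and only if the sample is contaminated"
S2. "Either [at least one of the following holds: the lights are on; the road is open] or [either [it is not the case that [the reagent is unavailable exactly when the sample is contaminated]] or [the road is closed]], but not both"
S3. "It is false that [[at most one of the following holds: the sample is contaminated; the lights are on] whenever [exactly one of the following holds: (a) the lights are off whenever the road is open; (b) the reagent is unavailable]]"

0

S1: In symbols: (P and (not Q nor R)) and (S iff R)

not Q = not False = True
not Q nor R = True nor True = False
P and (not Q nor R) = True and False = False
S iff R = True iff True = True
(P and (not Q nor R)) and (S iff R) = False and True = False
Thus S1 is false.

S2: This is (P or not S) xor (not (not Q iff R) or S).

not S = not True = False
P or not S = True or False = True
not Q = not False = True
not Q iff R = True iff True = True
not (not Q iff R) = not True = False
not (not Q iff R) or S = False or True = True
(P or not S) xor (not (not Q iff R) or S) = True xor True = False
Thus S2 is false.

S3: Formalization: not (((not S -> not P) xor not Q) -> (R nand P))

not S = not True = False
not P = not True = False
not S -> not P = False -> False = True
not Q = not False = True
(not S -> not P) xor not Q = True xor True = False
R nand P = True nand True = False
((not S -> not P) xor not Q) -> (R nand P) = False -> False = True
not (((not S -> not P) xor not Q) -> (R nand P)) = not True = False
Hence S3 is false.

True statements: 0 (none).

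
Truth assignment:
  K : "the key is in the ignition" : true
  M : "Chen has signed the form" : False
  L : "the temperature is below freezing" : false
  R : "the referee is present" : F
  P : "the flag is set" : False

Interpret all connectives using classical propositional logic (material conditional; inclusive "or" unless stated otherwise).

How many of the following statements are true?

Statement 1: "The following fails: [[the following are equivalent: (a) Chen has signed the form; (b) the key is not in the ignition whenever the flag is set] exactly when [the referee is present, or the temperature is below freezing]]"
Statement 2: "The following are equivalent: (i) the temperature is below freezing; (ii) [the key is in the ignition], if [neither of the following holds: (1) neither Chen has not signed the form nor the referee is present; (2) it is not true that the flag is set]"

Statement 1: In symbols: not ((M iff (P -> not K)) iff (R or L))

not K = not True = False
P -> not K = False -> False = True
M iff (P -> not K) = False iff True = False
R or L = False or False = False
(M iff (P -> not K)) iff (R or L) = False iff False = True
not ((M iff (P -> not K)) iff (R or L)) = not True = False
So Statement 1 is false.

Statement 2: Parsed as L iff (((not M nor R) nor not P) -> K)

not M = not False = True
not M nor R = True nor False = False
not P = not False = True
(not M nor R) nor not P = False nor True = False
((not M nor R) nor not P) -> K = False -> True = True
L iff (((not M nor R) nor not P) -> K) = False iff True = False
Thus Statement 2 is false.

True statements: 0 (none).

0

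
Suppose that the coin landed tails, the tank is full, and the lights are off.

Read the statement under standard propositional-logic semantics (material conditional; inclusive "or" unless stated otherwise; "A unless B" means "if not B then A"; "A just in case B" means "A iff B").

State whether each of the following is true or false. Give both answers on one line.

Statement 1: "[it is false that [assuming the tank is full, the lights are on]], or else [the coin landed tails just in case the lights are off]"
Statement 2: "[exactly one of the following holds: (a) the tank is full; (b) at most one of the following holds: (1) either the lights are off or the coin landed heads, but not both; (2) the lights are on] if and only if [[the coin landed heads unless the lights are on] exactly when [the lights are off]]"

Statement 1 True / Statement 2 True

Let Q = "the tank is full" (T), R = "the lights are on" (F), P = "the coin landed heads" (F).

Statement 1: Parsed as ¬(Q → R) ∨ (¬P ↔ ¬R)

Q → R = T → F = F
¬(Q → R) = ¬F = T
¬P = ¬F = T
¬R = ¬F = T
¬P ↔ ¬R = T ↔ T = T
¬(Q → R) ∨ (¬P ↔ ¬R) = T ∨ T = T
Hence Statement 1 is true.

Statement 2: Parsed as (Q ⊕ ((¬R ⊕ P) ↑ R)) ↔ ((P ∨ R) ↔ ¬R)

¬R = ¬F = T
¬R ⊕ P = T ⊕ F = T
(¬R ⊕ P) ↑ R = T ↑ F = T
Q ⊕ ((¬R ⊕ P) ↑ R) = T ⊕ T = F
P ∨ R = F ∨ F = F
¬R = ¬F = T
(P ∨ R) ↔ ¬R = F ↔ T = F
(Q ⊕ ((¬R ⊕ P) ↑ R)) ↔ ((P ∨ R) ↔ ¬R) = F ↔ F = T
Thus Statement 2 is true.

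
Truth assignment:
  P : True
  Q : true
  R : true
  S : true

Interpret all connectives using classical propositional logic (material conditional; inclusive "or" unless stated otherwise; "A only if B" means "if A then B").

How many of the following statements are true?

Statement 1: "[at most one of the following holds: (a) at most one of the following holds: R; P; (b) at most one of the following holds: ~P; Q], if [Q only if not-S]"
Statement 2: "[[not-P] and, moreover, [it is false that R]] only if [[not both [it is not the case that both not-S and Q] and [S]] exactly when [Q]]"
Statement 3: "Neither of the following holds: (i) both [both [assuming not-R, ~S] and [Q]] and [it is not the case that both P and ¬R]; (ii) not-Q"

Statement 1: This is (Q -> ~S) -> ((R nand P) nand (~P nand Q)).

~S = ~T = F
Q -> ~S = T -> F = F
R nand P = T nand T = F
~P = ~T = F
~P nand Q = F nand T = T
(R nand P) nand (~P nand Q) = F nand T = T
(Q -> ~S) -> ((R nand P) nand (~P nand Q)) = F -> T = T
Hence Statement 1 is true.

Statement 2: Parsed as (~P & ~R) -> (((~S nand Q) nand S) <-> Q)

~P = ~T = F
~R = ~T = F
~P & ~R = F & F = F
~S = ~T = F
~S nand Q = F nand T = T
(~S nand Q) nand S = T nand T = F
((~S nand Q) nand S) <-> Q = F <-> T = F
(~P & ~R) -> (((~S nand Q) nand S) <-> Q) = F -> F = T
Thus Statement 2 is true.

Statement 3: Parsed as (((~R -> ~S) & Q) & (P nand ~R)) nor ~Q

~R = ~T = F
~S = ~T = F
~R -> ~S = F -> F = T
(~R -> ~S) & Q = T & T = T
~R = ~T = F
P nand ~R = T nand F = T
((~R -> ~S) & Q) & (P nand ~R) = T & T = T
~Q = ~T = F
(((~R -> ~S) & Q) & (P nand ~R)) nor ~Q = T nor F = F
So Statement 3 is false.

True statements: 2 (Statement 1, Statement 2).

2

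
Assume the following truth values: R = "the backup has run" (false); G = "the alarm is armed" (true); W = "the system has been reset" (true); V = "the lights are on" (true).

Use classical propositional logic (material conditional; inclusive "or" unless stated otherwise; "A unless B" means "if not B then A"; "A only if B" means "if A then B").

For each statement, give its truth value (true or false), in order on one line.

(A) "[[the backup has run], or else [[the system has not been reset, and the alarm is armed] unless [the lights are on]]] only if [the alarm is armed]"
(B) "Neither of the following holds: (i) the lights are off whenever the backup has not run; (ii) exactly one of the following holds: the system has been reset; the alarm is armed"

(A) true / (B) true

(A): Parsed as (R ∨ ((¬W ∧ G) ∨ V)) → G

¬W = ¬T = F
¬W ∧ G = F ∧ T = F
(¬W ∧ G) ∨ V = F ∨ T = T
R ∨ ((¬W ∧ G) ∨ V) = F ∨ T = T
(R ∨ ((¬W ∧ G) ∨ V)) → G = T → T = T
Hence (A) is true.

(B): Formalization: (¬R → ¬V) ↓ (W ⊕ G)

¬R = ¬F = T
¬V = ¬T = F
¬R → ¬V = T → F = F
W ⊕ G = T ⊕ T = F
(¬R → ¬V) ↓ (W ⊕ G) = F ↓ F = T
Hence (B) is true.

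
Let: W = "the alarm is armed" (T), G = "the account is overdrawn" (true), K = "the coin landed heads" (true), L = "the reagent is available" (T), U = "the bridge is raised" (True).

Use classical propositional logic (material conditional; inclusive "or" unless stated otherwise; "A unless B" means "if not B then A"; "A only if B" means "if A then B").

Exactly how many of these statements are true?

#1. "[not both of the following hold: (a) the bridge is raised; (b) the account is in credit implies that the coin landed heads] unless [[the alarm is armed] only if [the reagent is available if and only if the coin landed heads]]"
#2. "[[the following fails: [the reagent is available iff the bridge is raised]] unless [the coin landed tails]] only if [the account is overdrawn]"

#1: Formalization: (U ↑ (¬G → K)) ∨ (W → (L ↔ K))

¬G = ¬T = F
¬G → K = F → T = T
U ↑ (¬G → K) = T ↑ T = F
L ↔ K = T ↔ T = T
W → (L ↔ K) = T → T = T
(U ↑ (¬G → K)) ∨ (W → (L ↔ K)) = F ∨ T = T
Thus #1 is true.

#2: This is (¬(L ↔ U) ∨ ¬K) → G.

L ↔ U = T ↔ T = T
¬(L ↔ U) = ¬T = F
¬K = ¬T = F
¬(L ↔ U) ∨ ¬K = F ∨ F = F
(¬(L ↔ U) ∨ ¬K) → G = F → T = T
Hence #2 is true.

Count: 2.

2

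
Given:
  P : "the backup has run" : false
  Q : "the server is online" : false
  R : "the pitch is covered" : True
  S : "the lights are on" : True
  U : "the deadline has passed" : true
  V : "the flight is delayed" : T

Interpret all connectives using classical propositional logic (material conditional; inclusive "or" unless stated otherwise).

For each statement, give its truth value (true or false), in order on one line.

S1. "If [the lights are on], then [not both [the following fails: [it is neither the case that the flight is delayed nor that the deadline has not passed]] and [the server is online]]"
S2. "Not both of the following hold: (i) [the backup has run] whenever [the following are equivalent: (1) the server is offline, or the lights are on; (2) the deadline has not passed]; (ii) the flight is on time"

S1 True / S2 True

S1: In symbols: S -> (~(V nor ~U) nand Q)

~U = ~T = F
V nor ~U = T nor F = F
~(V nor ~U) = ~F = T
~(V nor ~U) nand Q = T nand F = T
S -> (~(V nor ~U) nand Q) = T -> T = T
Hence S1 is true.

S2: This is (((~Q | S) <-> ~U) -> P) nand ~V.

~Q = ~F = T
~Q | S = T | T = T
~U = ~T = F
(~Q | S) <-> ~U = T <-> F = F
((~Q | S) <-> ~U) -> P = F -> F = T
~V = ~T = F
(((~Q | S) <-> ~U) -> P) nand ~V = T nand F = T
Hence S2 is true.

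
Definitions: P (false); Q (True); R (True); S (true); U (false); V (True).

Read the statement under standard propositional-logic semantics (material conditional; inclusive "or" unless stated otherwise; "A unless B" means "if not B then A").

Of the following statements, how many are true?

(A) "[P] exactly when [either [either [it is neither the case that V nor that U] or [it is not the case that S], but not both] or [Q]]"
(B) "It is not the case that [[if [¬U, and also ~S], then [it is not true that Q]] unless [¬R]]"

0

(A): Formalization: P <-> (((V nor U) xor ~S) | Q)

V nor U = T nor F = F
~S = ~T = F
(V nor U) xor ~S = F xor F = F
((V nor U) xor ~S) | Q = F | T = T
P <-> (((V nor U) xor ~S) | Q) = F <-> T = F
Hence (A) is false.

(B): In symbols: ~(((~U & ~S) -> ~Q) | ~R)

~U = ~F = T
~S = ~T = F
~U & ~S = T & F = F
~Q = ~T = F
(~U & ~S) -> ~Q = F -> F = T
~R = ~T = F
((~U & ~S) -> ~Q) | ~R = T | F = T
~(((~U & ~S) -> ~Q) | ~R) = ~T = F
Hence (B) is false.

Count: 0.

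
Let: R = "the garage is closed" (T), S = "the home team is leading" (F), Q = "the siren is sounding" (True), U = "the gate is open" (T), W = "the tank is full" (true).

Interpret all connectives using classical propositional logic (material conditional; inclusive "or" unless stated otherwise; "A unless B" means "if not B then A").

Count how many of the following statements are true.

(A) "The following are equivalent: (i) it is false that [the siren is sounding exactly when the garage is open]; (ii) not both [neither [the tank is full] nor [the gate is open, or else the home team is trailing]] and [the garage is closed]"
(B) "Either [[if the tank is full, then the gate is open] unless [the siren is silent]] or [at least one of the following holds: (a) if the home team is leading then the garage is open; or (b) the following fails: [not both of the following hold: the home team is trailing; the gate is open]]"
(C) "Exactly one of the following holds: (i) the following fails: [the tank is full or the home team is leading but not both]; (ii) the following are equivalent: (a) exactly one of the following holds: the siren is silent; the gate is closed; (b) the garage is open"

3

(A): Parsed as not (Q iff not R) iff ((W nor (U or not S)) nand R)

not R = not True = False
Q iff not R = True iff False = False
not (Q iff not R) = not False = True
not S = not False = True
U or not S = True or True = True
W nor (U or not S) = True nor True = False
(W nor (U or not S)) nand R = False nand True = True
not (Q iff not R) iff ((W nor (U or not S)) nand R) = True iff True = True
Hence (A) is true.

(B): Formalization: ((W -> U) or not Q) or ((S -> not R) or not (not S nand U))

W -> U = True -> True = True
not Q = not True = False
(W -> U) or not Q = True or False = True
not R = not True = False
S -> not R = False -> False = True
not S = not False = True
not S nand U = True nand True = False
not (not S nand U) = not False = True
(S -> not R) or not (not S nand U) = True or True = True
((W -> U) or not Q) or ((S -> not R) or not (not S nand U)) = True or True = True
So (B) is true.

(C): This is not (W xor S) xor ((not Q xor not U) iff not R).

W xor S = True xor False = True
not (W xor S) = not True = False
not Q = not True = False
not U = not True = False
not Q xor not U = False xor False = False
not R = not True = False
(not Q xor not U) iff not R = False iff False = True
not (W xor S) xor ((not Q xor not U) iff not R) = False xor True = True
Thus (C) is true.

Count: 3.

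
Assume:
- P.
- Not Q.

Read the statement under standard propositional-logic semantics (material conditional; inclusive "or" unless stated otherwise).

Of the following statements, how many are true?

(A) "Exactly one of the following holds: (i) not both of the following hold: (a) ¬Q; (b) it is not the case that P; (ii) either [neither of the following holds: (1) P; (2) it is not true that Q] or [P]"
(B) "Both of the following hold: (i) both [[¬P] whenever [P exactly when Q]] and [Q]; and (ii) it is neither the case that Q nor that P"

0

(A): Formalization: (not Q nand not P) xor ((P nor not Q) or P)

not Q = not False = True
not P = not True = False
not Q nand not P = True nand False = True
not Q = not False = True
P nor not Q = True nor True = False
(P nor not Q) or P = False or True = True
(not Q nand not P) xor ((P nor not Q) or P) = True xor True = False
Thus (A) is false.

(B): Parsed as (((P iff Q) -> not P) and Q) and (Q nor P)

P iff Q = True iff False = False
not P = not True = False
(P iff Q) -> not P = False -> False = True
((P iff Q) -> not P) and Q = True and False = False
Q nor P = False nor True = False
(((P iff Q) -> not P) and Q) and (Q nor P) = False and False = False
So (B) is false.

Count: 0.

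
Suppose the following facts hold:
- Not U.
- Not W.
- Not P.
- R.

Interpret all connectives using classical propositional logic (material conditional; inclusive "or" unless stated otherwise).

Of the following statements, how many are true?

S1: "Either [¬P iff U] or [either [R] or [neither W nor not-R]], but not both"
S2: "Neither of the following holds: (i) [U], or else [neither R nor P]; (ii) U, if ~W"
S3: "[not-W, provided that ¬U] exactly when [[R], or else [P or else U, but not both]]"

3

S1: In symbols: (¬P ↔ U) ⊕ (R ∨ (W ↓ ¬R))

¬P = ¬F = T
¬P ↔ U = T ↔ F = F
¬R = ¬T = F
W ↓ ¬R = F ↓ F = T
R ∨ (W ↓ ¬R) = T ∨ T = T
(¬P ↔ U) ⊕ (R ∨ (W ↓ ¬R)) = F ⊕ T = T
Thus S1 is true.

S2: Formalization: (U ∨ (R ↓ P)) ↓ (¬W → U)

R ↓ P = T ↓ F = F
U ∨ (R ↓ P) = F ∨ F = F
¬W = ¬F = T
¬W → U = T → F = F
(U ∨ (R ↓ P)) ↓ (¬W → U) = F ↓ F = T
Hence S2 is true.

S3: Parsed as (¬U → ¬W) ↔ (R ∨ (P ⊕ U))

¬U = ¬F = T
¬W = ¬F = T
¬U → ¬W = T → T = T
P ⊕ U = F ⊕ F = F
R ∨ (P ⊕ U) = T ∨ F = T
(¬U → ¬W) ↔ (R ∨ (P ⊕ U)) = T ↔ T = T
Hence S3 is true.

3 of the 3 statements are true (S1, S2, S3).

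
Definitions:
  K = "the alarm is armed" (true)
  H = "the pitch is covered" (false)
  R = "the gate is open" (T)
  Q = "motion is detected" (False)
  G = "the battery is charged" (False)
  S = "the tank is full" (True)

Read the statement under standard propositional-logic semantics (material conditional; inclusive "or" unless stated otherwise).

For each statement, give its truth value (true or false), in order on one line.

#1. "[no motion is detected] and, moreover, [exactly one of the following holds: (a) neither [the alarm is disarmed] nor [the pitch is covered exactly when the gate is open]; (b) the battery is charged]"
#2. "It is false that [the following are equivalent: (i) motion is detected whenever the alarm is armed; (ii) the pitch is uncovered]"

#1 T / #2 T

#1: In symbols: not Q and ((not K nor (H iff R)) xor G)

not Q = not False = True
not K = not True = False
H iff R = False iff True = False
not K nor (H iff R) = False nor False = True
(not K nor (H iff R)) xor G = True xor False = True
not Q and ((not K nor (H iff R)) xor G) = True and True = True
Thus #1 is true.

#2: Parsed as not ((K -> Q) iff not H)

K -> Q = True -> False = False
not H = not False = True
(K -> Q) iff not H = False iff True = False
not ((K -> Q) iff not H) = not False = True
Hence #2 is true.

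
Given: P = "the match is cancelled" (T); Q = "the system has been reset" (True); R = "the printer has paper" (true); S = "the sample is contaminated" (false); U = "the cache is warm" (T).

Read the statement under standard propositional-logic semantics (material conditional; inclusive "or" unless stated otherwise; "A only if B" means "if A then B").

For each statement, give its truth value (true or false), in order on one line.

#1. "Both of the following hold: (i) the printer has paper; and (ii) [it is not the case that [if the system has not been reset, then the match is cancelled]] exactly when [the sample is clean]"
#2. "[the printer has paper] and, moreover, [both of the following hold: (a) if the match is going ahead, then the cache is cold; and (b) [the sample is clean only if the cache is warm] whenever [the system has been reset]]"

#1 F / #2 T

#1: This is R & (~(~Q -> P) <-> ~S).

~Q = ~T = F
~Q -> P = F -> T = T
~(~Q -> P) = ~T = F
~S = ~F = T
~(~Q -> P) <-> ~S = F <-> T = F
R & (~(~Q -> P) <-> ~S) = T & F = F
Hence #1 is false.

#2: Formalization: R & ((~P -> ~U) & (Q -> (~S -> U)))

~P = ~T = F
~U = ~T = F
~P -> ~U = F -> F = T
~S = ~F = T
~S -> U = T -> T = T
Q -> (~S -> U) = T -> T = T
(~P -> ~U) & (Q -> (~S -> U)) = T & T = T
R & ((~P -> ~U) & (Q -> (~S -> U))) = T & T = T
Thus #2 is true.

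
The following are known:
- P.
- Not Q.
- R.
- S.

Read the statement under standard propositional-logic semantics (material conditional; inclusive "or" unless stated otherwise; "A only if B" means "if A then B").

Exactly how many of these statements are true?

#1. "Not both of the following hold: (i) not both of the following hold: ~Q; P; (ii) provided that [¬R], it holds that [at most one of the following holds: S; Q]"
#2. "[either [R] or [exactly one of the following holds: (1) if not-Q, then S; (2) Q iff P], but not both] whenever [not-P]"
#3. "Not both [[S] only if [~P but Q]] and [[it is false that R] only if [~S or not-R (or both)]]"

#1: Formalization: (not Q nand P) nand (not R -> (S nand Q))

not Q = not False = True
not Q nand P = True nand True = False
not R = not True = False
S nand Q = True nand False = True
not R -> (S nand Q) = False -> True = True
(not Q nand P) nand (not R -> (S nand Q)) = False nand True = True
Thus #1 is true.

#2: This is not P -> (R xor ((not Q -> S) xor (Q iff P))).

not P = not True = False
not Q = not False = True
not Q -> S = True -> True = True
Q iff P = False iff True = False
(not Q -> S) xor (Q iff P) = True xor False = True
R xor ((not Q -> S) xor (Q iff P)) = True xor True = False
not P -> (R xor ((not Q -> S) xor (Q iff P))) = False -> False = True
So #2 is true.

#3: Formalization: (S -> (not P and Q)) nand (not R -> (not S or not R))

not P = not True = False
not P and Q = False and False = False
S -> (not P and Q) = True -> False = False
not R = not True = False
not S = not True = False
not R = not True = False
not S or not R = False or False = False
not R -> (not S or not R) = False -> False = True
(S -> (not P and Q)) nand (not R -> (not S or not R)) = False nand True = True
Thus #3 is true.

Count: 3.

3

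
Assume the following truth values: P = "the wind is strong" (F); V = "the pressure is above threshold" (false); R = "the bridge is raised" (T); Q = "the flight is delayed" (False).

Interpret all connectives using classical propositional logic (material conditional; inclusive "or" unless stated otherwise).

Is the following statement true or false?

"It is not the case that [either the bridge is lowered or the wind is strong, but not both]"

Values: R=T, P=F.
Formalization: ~(~R xor P)

~R = ~T = F
~R xor P = F xor F = F
~(~R xor P) = ~F = T

true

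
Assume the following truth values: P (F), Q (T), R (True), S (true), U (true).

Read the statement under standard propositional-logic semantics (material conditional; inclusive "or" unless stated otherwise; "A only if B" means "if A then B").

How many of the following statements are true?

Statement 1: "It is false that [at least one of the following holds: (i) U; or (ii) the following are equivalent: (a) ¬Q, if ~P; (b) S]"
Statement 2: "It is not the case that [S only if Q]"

Statement 1: Formalization: ¬(U ∨ ((¬P → ¬Q) ↔ S))

¬P = ¬F = T
¬Q = ¬T = F
¬P → ¬Q = T → F = F
(¬P → ¬Q) ↔ S = F ↔ T = F
U ∨ ((¬P → ¬Q) ↔ S) = T ∨ F = T
¬(U ∨ ((¬P → ¬Q) ↔ S)) = ¬T = F
So Statement 1 is false.

Statement 2: In symbols: ¬(S → Q)

S → Q = T → T = T
¬(S → Q) = ¬T = F
Hence Statement 2 is false.

0 of the 2 statements are true (none).

0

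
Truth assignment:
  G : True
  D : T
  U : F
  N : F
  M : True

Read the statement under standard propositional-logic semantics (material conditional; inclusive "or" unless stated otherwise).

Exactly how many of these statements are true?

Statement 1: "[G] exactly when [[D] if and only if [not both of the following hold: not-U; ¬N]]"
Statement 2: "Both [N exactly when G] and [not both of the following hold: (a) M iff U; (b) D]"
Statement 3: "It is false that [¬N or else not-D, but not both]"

Statement 1: Parsed as G ↔ (D ↔ (¬U ↑ ¬N))

¬U = ¬F = T
¬N = ¬F = T
¬U ↑ ¬N = T ↑ T = F
D ↔ (¬U ↑ ¬N) = T ↔ F = F
G ↔ (D ↔ (¬U ↑ ¬N)) = T ↔ F = F
Thus Statement 1 is false.

Statement 2: Parsed as (N ↔ G) ∧ ((M ↔ U) ↑ D)

N ↔ G = F ↔ T = F
M ↔ U = T ↔ F = F
(M ↔ U) ↑ D = F ↑ T = T
(N ↔ G) ∧ ((M ↔ U) ↑ D) = F ∧ T = F
So Statement 2 is false.

Statement 3: In symbols: ¬(¬N ⊕ ¬D)

¬N = ¬F = T
¬D = ¬T = F
¬N ⊕ ¬D = T ⊕ F = T
¬(¬N ⊕ ¬D) = ¬T = F
Thus Statement 3 is false.

Count: 0.

0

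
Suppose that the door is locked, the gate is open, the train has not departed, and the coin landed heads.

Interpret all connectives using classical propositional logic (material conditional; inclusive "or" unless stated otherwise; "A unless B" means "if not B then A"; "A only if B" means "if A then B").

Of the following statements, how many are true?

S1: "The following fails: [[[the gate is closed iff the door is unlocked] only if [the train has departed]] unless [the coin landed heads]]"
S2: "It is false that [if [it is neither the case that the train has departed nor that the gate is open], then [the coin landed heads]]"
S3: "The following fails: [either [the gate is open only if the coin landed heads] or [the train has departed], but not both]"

0

Let P = "the gate is open" (T), L = "the door is locked" (T), G = "the train has departed" (F), N = "the coin landed heads" (T).

S1: Parsed as ¬(((¬P ↔ ¬L) → G) ∨ N)

¬P = ¬T = F
¬L = ¬T = F
¬P ↔ ¬L = F ↔ F = T
(¬P ↔ ¬L) → G = T → F = F
((¬P ↔ ¬L) → G) ∨ N = F ∨ T = T
¬(((¬P ↔ ¬L) → G) ∨ N) = ¬T = F
Hence S1 is false.

S2: Formalization: ¬((G ↓ P) → N)

G ↓ P = F ↓ T = F
(G ↓ P) → N = F → T = T
¬((G ↓ P) → N) = ¬T = F
So S2 is false.

S3: In symbols: ¬((P → N) ⊕ G)

P → N = T → T = T
(P → N) ⊕ G = T ⊕ F = T
¬((P → N) ⊕ G) = ¬T = F
Hence S3 is false.

True statements: 0 (none).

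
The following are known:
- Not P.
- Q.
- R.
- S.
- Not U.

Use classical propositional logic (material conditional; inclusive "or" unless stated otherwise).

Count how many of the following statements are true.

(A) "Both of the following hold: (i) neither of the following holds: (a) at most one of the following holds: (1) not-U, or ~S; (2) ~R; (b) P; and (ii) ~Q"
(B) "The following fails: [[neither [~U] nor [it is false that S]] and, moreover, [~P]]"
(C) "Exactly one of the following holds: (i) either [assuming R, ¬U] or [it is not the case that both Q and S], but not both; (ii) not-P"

(A): This is (((~U | ~S) nand ~R) nor P) & ~Q.

~U = ~F = T
~S = ~T = F
~U | ~S = T | F = T
~R = ~T = F
(~U | ~S) nand ~R = T nand F = T
((~U | ~S) nand ~R) nor P = T nor F = F
~Q = ~T = F
(((~U | ~S) nand ~R) nor P) & ~Q = F & F = F
Hence (A) is false.

(B): This is ~((~U nor ~S) & ~P).

~U = ~F = T
~S = ~T = F
~U nor ~S = T nor F = F
~P = ~F = T
(~U nor ~S) & ~P = F & T = F
~((~U nor ~S) & ~P) = ~F = T
Thus (B) is true.

(C): Formalization: ((R -> ~U) xor (Q nand S)) xor ~P

~U = ~F = T
R -> ~U = T -> T = T
Q nand S = T nand T = F
(R -> ~U) xor (Q nand S) = T xor F = T
~P = ~F = T
((R -> ~U) xor (Q nand S)) xor ~P = T xor T = F
So (C) is false.

Count: 1.

1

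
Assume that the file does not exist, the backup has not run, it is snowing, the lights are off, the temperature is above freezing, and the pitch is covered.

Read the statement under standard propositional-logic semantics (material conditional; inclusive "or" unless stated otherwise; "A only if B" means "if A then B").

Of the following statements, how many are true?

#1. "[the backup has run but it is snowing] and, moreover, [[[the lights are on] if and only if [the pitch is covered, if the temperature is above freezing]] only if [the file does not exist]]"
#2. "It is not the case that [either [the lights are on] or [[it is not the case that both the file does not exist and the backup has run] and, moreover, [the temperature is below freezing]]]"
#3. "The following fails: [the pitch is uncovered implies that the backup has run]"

1

Let H = "the backup has run" (F), L = "it is snowing" (T), P = "the lights are on" (F), Q = "the temperature is below freezing" (F), W = "the pitch is covered" (T), S = "the file exists" (F).

#1: In symbols: (H ∧ L) ∧ ((P ↔ (¬Q → W)) → ¬S)

H ∧ L = F ∧ T = F
¬Q = ¬F = T
¬Q → W = T → T = T
P ↔ (¬Q → W) = F ↔ T = F
¬S = ¬F = T
(P ↔ (¬Q → W)) → ¬S = F → T = T
(H ∧ L) ∧ ((P ↔ (¬Q → W)) → ¬S) = F ∧ T = F
So #1 is false.

#2: This is ¬(P ∨ ((¬S ↑ H) ∧ Q)).

¬S = ¬F = T
¬S ↑ H = T ↑ F = T
(¬S ↑ H) ∧ Q = T ∧ F = F
P ∨ ((¬S ↑ H) ∧ Q) = F ∨ F = F
¬(P ∨ ((¬S ↑ H) ∧ Q)) = ¬F = T
So #2 is true.

#3: Formalization: ¬(¬W → H)

¬W = ¬T = F
¬W → H = F → F = T
¬(¬W → H) = ¬T = F
Thus #3 is false.

1 of the 3 statements is true.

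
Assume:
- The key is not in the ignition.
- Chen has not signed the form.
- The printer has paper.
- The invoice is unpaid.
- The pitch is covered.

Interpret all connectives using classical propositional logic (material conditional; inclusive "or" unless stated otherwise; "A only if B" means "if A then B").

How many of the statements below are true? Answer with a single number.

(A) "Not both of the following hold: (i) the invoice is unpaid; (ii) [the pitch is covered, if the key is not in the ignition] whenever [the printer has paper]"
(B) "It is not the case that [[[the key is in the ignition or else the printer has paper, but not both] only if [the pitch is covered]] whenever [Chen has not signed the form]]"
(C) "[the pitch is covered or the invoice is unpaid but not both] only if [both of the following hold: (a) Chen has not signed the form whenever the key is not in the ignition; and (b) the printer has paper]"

Let S = "the invoice is paid" (F), R = "the printer has paper" (T), P = "the key is in the ignition" (F), U = "the pitch is covered" (T), Q = "Chen has signed the form" (F).

(A): In symbols: ~S nand (R -> (~P -> U))

~S = ~F = T
~P = ~F = T
~P -> U = T -> T = T
R -> (~P -> U) = T -> T = T
~S nand (R -> (~P -> U)) = T nand T = F
Thus (A) is false.

(B): Formalization: ~(~Q -> ((P xor R) -> U))

~Q = ~F = T
P xor R = F xor T = T
(P xor R) -> U = T -> T = T
~Q -> ((P xor R) -> U) = T -> T = T
~(~Q -> ((P xor R) -> U)) = ~T = F
So (B) is false.

(C): Formalization: (U xor ~S) -> ((~P -> ~Q) & R)

~S = ~F = T
U xor ~S = T xor T = F
~P = ~F = T
~Q = ~F = T
~P -> ~Q = T -> T = T
(~P -> ~Q) & R = T & T = T
(U xor ~S) -> ((~P -> ~Q) & R) = F -> T = T
Hence (C) is true.

Count: 1.

1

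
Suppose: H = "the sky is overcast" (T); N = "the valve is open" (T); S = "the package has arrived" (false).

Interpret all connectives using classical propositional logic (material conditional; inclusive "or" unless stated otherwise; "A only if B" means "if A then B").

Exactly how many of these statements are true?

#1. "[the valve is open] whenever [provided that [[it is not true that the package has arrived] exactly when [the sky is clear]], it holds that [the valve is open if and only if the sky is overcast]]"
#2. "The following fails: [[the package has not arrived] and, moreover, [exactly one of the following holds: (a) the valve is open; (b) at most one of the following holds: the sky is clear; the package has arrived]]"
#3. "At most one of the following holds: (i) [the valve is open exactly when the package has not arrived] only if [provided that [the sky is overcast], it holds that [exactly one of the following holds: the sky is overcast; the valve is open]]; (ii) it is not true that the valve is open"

3

#1: Parsed as ((¬S ↔ ¬H) → (N ↔ H)) → N

¬S = ¬F = T
¬H = ¬T = F
¬S ↔ ¬H = T ↔ F = F
N ↔ H = T ↔ T = T
(¬S ↔ ¬H) → (N ↔ H) = F → T = T
((¬S ↔ ¬H) → (N ↔ H)) → N = T → T = T
Hence #1 is true.

#2: In symbols: ¬(¬S ∧ (N ⊕ (¬H ↑ S)))

¬S = ¬F = T
¬H = ¬T = F
¬H ↑ S = F ↑ F = T
N ⊕ (¬H ↑ S) = T ⊕ T = F
¬S ∧ (N ⊕ (¬H ↑ S)) = T ∧ F = F
¬(¬S ∧ (N ⊕ (¬H ↑ S))) = ¬F = T
Thus #2 is true.

#3: Formalization: ((N ↔ ¬S) → (H → (H ⊕ N))) ↑ ¬N

¬S = ¬F = T
N ↔ ¬S = T ↔ T = T
H ⊕ N = T ⊕ T = F
H → (H ⊕ N) = T → F = F
(N ↔ ¬S) → (H → (H ⊕ N)) = T → F = F
¬N = ¬T = F
((N ↔ ¬S) → (H → (H ⊕ N))) ↑ ¬N = F ↑ F = T
So #3 is true.

3 of the 3 statements are true.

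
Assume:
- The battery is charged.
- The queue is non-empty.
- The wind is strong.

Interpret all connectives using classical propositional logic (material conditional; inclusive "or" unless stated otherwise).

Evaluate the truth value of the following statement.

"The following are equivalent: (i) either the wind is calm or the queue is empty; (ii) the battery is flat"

Let K = "the wind is strong" (True), H = "the queue is empty" (False), M = "the battery is charged" (True).
In symbols: (not K or H) iff not M

not K = not True = False
not K or H = False or False = False
not M = not True = False
(not K or H) iff not M = False iff False = True

The statement is true.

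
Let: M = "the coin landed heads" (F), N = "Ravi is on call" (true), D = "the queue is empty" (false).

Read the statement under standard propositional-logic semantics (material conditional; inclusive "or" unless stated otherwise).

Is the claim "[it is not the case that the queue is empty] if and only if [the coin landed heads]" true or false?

Parsed as ~D <-> M

~D = ~F = T
~D <-> M = T <-> F = F

False.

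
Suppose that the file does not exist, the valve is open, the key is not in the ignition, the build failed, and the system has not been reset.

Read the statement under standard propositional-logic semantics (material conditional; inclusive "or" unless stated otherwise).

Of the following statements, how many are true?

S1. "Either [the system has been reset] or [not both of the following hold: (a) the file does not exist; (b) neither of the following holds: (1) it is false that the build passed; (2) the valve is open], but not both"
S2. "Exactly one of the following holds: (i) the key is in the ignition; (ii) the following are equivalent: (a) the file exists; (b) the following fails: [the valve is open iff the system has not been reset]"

2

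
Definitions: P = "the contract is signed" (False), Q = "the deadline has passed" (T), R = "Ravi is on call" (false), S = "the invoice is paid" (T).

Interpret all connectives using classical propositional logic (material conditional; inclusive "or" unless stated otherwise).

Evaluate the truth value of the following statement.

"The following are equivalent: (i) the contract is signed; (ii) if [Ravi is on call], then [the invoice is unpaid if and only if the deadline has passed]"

False.

This is P ↔ (R → (¬S ↔ Q)).

¬S = ¬T = F
¬S ↔ Q = F ↔ T = F
R → (¬S ↔ Q) = F → F = T
P ↔ (R → (¬S ↔ Q)) = F ↔ T = F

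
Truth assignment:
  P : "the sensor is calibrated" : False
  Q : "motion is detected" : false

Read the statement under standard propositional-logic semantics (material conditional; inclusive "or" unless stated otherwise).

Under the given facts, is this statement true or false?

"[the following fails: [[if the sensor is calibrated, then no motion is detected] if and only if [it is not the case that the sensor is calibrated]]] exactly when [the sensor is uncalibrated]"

The statement is false.

This is ¬((P → ¬Q) ↔ ¬P) ↔ ¬P.

¬Q = ¬F = T
P → ¬Q = F → T = T
¬P = ¬F = T
(P → ¬Q) ↔ ¬P = T ↔ T = T
¬((P → ¬Q) ↔ ¬P) = ¬T = F
¬P = ¬F = T
¬((P → ¬Q) ↔ ¬P) ↔ ¬P = F ↔ T = F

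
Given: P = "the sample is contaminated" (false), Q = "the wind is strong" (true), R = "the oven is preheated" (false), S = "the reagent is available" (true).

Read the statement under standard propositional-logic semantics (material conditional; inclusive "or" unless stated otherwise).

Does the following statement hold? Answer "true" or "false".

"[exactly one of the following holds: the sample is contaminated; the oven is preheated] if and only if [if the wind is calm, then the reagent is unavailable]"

false

Formalization: (P xor R) <-> (~Q -> ~S)

P xor R = F xor F = F
~Q = ~T = F
~S = ~T = F
~Q -> ~S = F -> F = T
(P xor R) <-> (~Q -> ~S) = F <-> T = F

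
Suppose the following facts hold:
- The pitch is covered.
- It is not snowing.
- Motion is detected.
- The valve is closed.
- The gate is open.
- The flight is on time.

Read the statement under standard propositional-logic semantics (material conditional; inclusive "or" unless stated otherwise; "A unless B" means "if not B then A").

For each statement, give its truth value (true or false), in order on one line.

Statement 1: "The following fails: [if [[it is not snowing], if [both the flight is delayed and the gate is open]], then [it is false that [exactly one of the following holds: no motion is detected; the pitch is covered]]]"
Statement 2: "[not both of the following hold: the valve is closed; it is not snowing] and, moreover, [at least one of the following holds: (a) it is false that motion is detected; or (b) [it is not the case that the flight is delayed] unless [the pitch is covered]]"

Let V = "the flight is delayed" (F), U = "the gate is open" (T), Q = "it is snowing" (F), R = "motion is detected" (T), P = "the pitch is covered" (T), S = "the valve is open" (F).

Statement 1: Parsed as ~(((V & U) -> ~Q) -> ~(~R xor P))

V & U = F & T = F
~Q = ~F = T
(V & U) -> ~Q = F -> T = T
~R = ~T = F
~R xor P = F xor T = T
~(~R xor P) = ~T = F
((V & U) -> ~Q) -> ~(~R xor P) = T -> F = F
~(((V & U) -> ~Q) -> ~(~R xor P)) = ~F = T
Thus Statement 1 is true.

Statement 2: This is (~S nand ~Q) & (~R | (~V | P)).

~S = ~F = T
~Q = ~F = T
~S nand ~Q = T nand T = F
~R = ~T = F
~V = ~F = T
~V | P = T | T = T
~R | (~V | P) = F | T = T
(~S nand ~Q) & (~R | (~V | P)) = F & T = F
Thus Statement 2 is false.

Statement 1 true / Statement 2 false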